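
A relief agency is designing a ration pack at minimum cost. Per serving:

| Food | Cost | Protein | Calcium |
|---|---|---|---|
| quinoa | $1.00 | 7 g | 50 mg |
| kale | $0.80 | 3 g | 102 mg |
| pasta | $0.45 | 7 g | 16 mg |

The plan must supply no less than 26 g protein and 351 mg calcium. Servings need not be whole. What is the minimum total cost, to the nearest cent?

quinoa only: max(26/7, 351/50) = 7.02 servings → $7.02.
kale only: max(26/3, 351/102) = 8.667 servings → $6.93.
pasta only: max(26/7, 351/16) = 21.94 servings → $9.87.
quinoa + kale with both tight: 2.835 servings and 2.051 servings → $4.48.
quinoa + pasta: the both-tight solution has a negative serving — not a feasible corner.
kale + pasta with both tight: 3.065 servings and 2.401 servings → $3.53.
The minimum over all feasible corners is $3.53.

$3.53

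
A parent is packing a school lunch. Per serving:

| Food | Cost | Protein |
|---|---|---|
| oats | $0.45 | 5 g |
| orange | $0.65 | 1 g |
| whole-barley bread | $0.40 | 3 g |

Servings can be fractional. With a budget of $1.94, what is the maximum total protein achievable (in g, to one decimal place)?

21.6 g

Protein per dollar: oats 11.11, whole-barley bread 7.5, orange 1.538.
With no serving limits, spend the whole cost allowance on oats: $1.94 / $0.45 × 5 g = 21.6 g.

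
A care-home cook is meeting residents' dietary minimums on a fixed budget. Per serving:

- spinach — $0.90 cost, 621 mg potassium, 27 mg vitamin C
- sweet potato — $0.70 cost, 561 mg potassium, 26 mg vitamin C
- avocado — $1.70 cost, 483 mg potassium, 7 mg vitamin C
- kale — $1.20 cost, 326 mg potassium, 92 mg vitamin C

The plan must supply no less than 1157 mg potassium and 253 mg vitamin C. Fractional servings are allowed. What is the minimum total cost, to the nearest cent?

With two linear requirements the optimum uses one or two foods; enumerate the corners.
spinach only: max(1157/621, 253/27) = 9.37 servings → $8.43.
sweet potato only: max(1157/561, 253/26) = 9.731 servings → $6.81.
avocado only: max(1157/483, 253/7) = 36.14 servings → $61.44.
kale only: max(1157/326, 253/92) = 3.549 servings → $4.26.
spinach + sweet potato: intersection lies outside the first quadrant.
spinach + avocado: intersection lies outside the first quadrant.
spinach + kale with both tight: 0.4959 servings and 2.604 servings → $3.57.
sweet potato + avocado with both targets exact would need a negative amount; discard.
sweet potato + kale with both tight: 0.5556 servings and 2.593 servings → $3.50.
avocado + kale with both tight: 0.5685 servings and 2.707 servings → $4.21.
The minimum over all feasible corners is $3.50.

$3.50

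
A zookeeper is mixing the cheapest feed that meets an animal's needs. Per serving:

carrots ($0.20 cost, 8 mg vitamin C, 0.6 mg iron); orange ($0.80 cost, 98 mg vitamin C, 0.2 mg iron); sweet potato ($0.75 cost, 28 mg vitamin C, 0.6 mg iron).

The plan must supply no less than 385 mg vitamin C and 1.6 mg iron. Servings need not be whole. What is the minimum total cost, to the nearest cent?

carrots only: max(385/8, 1.6/0.6) = 48.12 servings → $9.62.
orange only: max(385/98, 1.6/0.2) = 8 servings → $6.40.
sweet potato only: max(385/28, 1.6/0.6) = 13.75 servings → $10.31.
carrots + orange with both tight: 1.395 servings and 3.815 servings → $3.33.
carrots + sweet potato: the both-tight solution has a negative serving — not a feasible corner.
orange + sweet potato with both tight: 3.5 servings and 1.5 servings → $3.92.
So the least-cost plan costs $3.33.

$3.33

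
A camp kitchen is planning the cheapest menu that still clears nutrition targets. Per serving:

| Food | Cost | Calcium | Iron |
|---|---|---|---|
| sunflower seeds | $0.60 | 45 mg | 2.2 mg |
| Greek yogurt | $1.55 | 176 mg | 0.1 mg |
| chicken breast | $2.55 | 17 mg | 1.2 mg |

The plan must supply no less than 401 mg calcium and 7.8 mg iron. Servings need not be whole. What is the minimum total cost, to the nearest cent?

$4.24

A basic optimal solution has at most two foods positive. Try each food alone and each pair with both targets met exactly.
sunflower seeds only: max(401/45, 7.8/2.2) = 8.911 servings → $5.35.
Greek yogurt only: max(401/176, 7.8/0.1) = 78 servings → $120.90.
chicken breast only: max(401/17, 7.8/1.2) = 23.59 servings → $60.15.
sunflower seeds + Greek yogurt with both tight: 3.482 servings and 1.388 servings → $4.24.
sunflower seeds + chicken breast: intersection lies outside the first quadrant.
Greek yogurt + chicken breast with both tight: 1.664 servings and 6.361 servings → $18.80.
So the least-cost plan costs $4.24.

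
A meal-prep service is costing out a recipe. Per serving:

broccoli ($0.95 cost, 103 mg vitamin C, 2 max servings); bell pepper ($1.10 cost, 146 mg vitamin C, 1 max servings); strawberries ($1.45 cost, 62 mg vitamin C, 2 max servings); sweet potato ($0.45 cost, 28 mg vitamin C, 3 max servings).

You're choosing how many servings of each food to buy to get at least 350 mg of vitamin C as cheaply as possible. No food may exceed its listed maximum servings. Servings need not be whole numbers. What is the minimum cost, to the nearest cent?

Cost per mg of vitamin C: bell pepper $0.0075, broccoli $0.0092, sweet potato $0.0161, strawberries $0.0234.
Take 1 serving of bell pepper: +146.0 mg vitamin C for $1.10 (total $1.10, still need 204.0 mg).
Take 1.981 servings of broccoli: +204.0 mg vitamin C for $1.88 (total $2.98, still need 0.0 mg).
Filling from the cheapest source first is optimal under one linear minimum: $2.98.

$2.98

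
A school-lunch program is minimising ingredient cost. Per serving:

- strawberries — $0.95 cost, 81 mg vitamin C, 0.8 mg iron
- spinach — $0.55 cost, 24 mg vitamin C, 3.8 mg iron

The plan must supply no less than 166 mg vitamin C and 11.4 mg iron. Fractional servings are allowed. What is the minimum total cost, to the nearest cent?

Check every corner: each single food scaled to meet both minima, and each pair solved so both constraints bind.
strawberries only: max(166/81, 11.4/0.8) = 14.25 servings → $13.54.
spinach only: max(166/24, 11.4/3.8) = 6.917 servings → $3.80.
strawberries + spinach with both tight: 1.238 servings and 2.739 servings → $2.68.
Cheapest feasible corner: $2.68.

$2.68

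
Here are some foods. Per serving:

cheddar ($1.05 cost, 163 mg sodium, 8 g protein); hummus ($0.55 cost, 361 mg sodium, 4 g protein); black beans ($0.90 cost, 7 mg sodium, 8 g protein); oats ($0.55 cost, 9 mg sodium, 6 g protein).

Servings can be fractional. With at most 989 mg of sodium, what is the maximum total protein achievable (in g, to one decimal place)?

Protein per mg sodium: black beans 1.143, oats 0.6667, cheddar 0.04908, hummus 0.01108.
With no serving limits, spend the whole sodium allowance on black beans: 989 mg / 7 mg × 8 g = 1130.3 g.

1130.3 g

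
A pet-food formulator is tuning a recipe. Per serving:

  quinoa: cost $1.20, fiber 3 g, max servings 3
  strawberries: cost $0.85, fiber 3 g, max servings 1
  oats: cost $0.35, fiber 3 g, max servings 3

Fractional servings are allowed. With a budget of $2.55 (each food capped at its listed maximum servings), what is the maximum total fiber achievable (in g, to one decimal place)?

13.6 g

Fiber per dollar: oats 8.571, strawberries 3.529, quinoa 2.5.
Take 3 servings of oats: spends $1.05, +9.0 g fiber (running total 9.0 g).
Take 1 serving of strawberries: spends $0.85, +3.0 g fiber (running total 12.0 g).
Take 0.5417 servings of quinoa: spends $0.65, +1.6 g fiber (running total 13.6 g).
Greedy by best ratio exhausts the cost allowance optimally: 13.6 g.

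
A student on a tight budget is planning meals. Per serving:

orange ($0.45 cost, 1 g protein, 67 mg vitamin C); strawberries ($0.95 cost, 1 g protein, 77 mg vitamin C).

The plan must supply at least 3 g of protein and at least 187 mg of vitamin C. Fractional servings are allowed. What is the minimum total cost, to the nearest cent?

orange only: max(3/1, 187/67) = 3 servings → $1.35.
strawberries only: max(3/1, 187/77) = 3 servings → $2.85.
orange + strawberries with both targets exact would need a negative amount; discard.
The minimum over all feasible corners is $1.35.

$1.35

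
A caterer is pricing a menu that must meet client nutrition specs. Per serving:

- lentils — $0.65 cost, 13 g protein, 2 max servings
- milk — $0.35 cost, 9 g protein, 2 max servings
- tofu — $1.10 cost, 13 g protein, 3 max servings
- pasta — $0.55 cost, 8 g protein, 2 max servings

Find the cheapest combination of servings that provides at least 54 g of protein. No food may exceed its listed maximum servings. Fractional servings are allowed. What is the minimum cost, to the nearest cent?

$2.69

Cost per g of protein: milk $0.0389, lentils $0.0500, pasta $0.0688, tofu $0.0846.
Take 2 servings of milk: +18.0 g protein for $0.70 (total $0.70, still need 36.0 g).
Take 2 servings of lentils: +26.0 g protein for $1.30 (total $2.00, still need 10.0 g).
Take 1.25 servings of pasta: +10.0 g protein for $0.69 (total $2.69, still need 0.0 g).
Greedy by cheapest-per-g is optimal for a single linear constraint, so the minimum cost is $2.69.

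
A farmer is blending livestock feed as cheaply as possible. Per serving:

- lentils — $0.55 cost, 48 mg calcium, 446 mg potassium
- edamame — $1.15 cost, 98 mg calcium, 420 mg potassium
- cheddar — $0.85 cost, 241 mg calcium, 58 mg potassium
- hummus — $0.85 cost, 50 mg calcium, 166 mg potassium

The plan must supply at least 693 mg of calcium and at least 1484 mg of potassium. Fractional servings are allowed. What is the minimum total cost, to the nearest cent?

$3.60

Minimising a linear cost over {calcium ≥ 693, potassium ≥ 1484, servings ≥ 0} — the optimum is at a vertex, using one or two foods.
lentils only: max(693/48, 1484/446) = 14.44 servings → $7.94.
edamame only: max(693/98, 1484/420) = 7.071 servings → $8.13.
cheddar only: max(693/241, 1484/58) = 25.59 servings → $21.75.
hummus only: max(693/50, 1484/166) = 13.86 servings → $11.78.
lentils + edamame with both targets exact would need a negative amount; discard.
lentils + cheddar with both tight: 3.032 servings and 2.272 servings → $3.60.
lentils + hummus: intersection lies outside the first quadrant.
edamame + cheddar with both tight: 3.323 servings and 1.524 servings → $5.12.
edamame + hummus: the both-tight solution has a negative serving — not a feasible corner.
cheddar + hummus with both tight: 1.101 servings and 8.555 servings → $8.21.
So the least-cost plan costs $3.60.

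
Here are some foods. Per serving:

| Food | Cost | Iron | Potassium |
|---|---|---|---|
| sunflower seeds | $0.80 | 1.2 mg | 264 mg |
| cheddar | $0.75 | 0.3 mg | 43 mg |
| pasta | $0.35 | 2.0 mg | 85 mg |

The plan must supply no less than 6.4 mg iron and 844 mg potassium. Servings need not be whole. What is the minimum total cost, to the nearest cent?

A basic optimal solution has at most two foods positive. Try each food alone and each pair with both targets met exactly.
sunflower seeds only: max(6.4/1.2, 844/264) = 5.333 servings → $4.27.
cheddar only: max(6.4/0.3, 844/43) = 21.33 servings → $16.00.
pasta only: max(6.4/2.0, 844/85) = 9.929 servings → $3.48.
sunflower seeds + cheddar: the both-tight solution has a negative serving — not a feasible corner.
sunflower seeds + pasta with both tight: 2.685 servings and 1.589 servings → $2.70.
cheddar + pasta with both tight: 18.91 servings and 0.3636 servings → $14.31.
The minimum over all feasible corners is $2.70.

$2.70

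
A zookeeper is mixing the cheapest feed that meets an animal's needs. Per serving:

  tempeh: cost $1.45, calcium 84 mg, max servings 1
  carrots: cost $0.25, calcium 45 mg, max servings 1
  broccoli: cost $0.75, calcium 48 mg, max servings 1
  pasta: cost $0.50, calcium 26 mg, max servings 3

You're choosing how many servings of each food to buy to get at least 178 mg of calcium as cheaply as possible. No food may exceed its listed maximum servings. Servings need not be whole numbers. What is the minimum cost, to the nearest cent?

Cost per mg of calcium: carrots $0.0056, broccoli $0.0156, tempeh $0.0173, pasta $0.0192.
Take 1 serving of carrots: +45.0 mg calcium for $0.25 (total $0.25, still need 133.0 mg).
Take 1 serving of broccoli: +48.0 mg calcium for $0.75 (total $1.00, still need 85.0 mg).
Take 1 serving of tempeh: +84.0 mg calcium for $1.45 (total $2.45, still need 1.0 mg).
Take 0.03846 servings of pasta: +1.0 mg calcium for $0.02 (total $2.47, still need 0.0 mg).
Filling from the cheapest source first is optimal under one linear minimum: $2.47.

$2.47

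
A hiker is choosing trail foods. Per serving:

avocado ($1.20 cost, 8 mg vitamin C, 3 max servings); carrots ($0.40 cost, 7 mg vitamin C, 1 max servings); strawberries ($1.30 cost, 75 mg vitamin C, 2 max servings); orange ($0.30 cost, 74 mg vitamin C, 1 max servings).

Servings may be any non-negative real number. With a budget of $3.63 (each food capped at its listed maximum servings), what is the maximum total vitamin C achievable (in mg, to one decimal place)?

Vitamin C per dollar: orange 246.7, strawberries 57.69, carrots 17.5, avocado 6.667.
Take 1 serving of orange: spends $0.30, +74.0 mg vitamin C (running total 74.0 mg).
Take 2 servings of strawberries: spends $2.60, +150.0 mg vitamin C (running total 224.0 mg).
Take 1 serving of carrots: spends $0.40, +7.0 mg vitamin C (running total 231.0 mg).
Take 0.275 servings of avocado: spends $0.33, +2.2 mg vitamin C (running total 233.2 mg).
Greedy by best ratio exhausts the cost allowance optimally: 233.2 mg.

233.2 mg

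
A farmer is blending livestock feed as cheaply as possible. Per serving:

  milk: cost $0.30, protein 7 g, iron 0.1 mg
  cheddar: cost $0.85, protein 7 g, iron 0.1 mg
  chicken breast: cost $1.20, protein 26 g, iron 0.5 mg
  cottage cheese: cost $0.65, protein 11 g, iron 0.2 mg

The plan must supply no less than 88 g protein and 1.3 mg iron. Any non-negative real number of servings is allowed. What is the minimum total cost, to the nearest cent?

Minimising a linear cost over {protein ≥ 88, iron ≥ 1.3, servings ≥ 0} — the optimum is at a vertex, using one or two foods.
milk only: max(88/7, 1.3/0.1) = 13 servings → $3.90.
cheddar only: max(88/7, 1.3/0.1) = 13 servings → $11.05.
chicken breast only: max(88/26, 1.3/0.5) = 3.385 servings → $4.06.
cottage cheese only: max(88/11, 1.3/0.2) = 8 servings → $5.20.
milk + cheddar (both tight): parallel constraints — no distinct corner.
milk + chicken breast with both tight: 11.33 servings and 0.3333 servings → $3.80.
milk + cottage cheese with both tight: 11 servings and 1 serving → $3.95.
cheddar + chicken breast with both tight: 11.33 servings and 0.3333 servings → $10.03.
cheddar + cottage cheese with both tight: 11 servings and 1 serving → $10.00.
chicken breast + cottage cheese: intersection lies outside the first quadrant.
The minimum over all feasible corners is $3.80.

$3.80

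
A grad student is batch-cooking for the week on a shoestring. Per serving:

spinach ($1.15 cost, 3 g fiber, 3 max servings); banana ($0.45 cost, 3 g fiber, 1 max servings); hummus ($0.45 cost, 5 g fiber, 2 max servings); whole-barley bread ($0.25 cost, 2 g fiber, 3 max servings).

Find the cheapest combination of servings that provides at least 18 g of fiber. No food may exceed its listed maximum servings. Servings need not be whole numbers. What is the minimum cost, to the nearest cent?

$1.95

Cost per g of fiber: hummus $0.0900, whole-barley bread $0.1250, banana $0.1500, spinach $0.3833.
Take 2 servings of hummus: +10.0 g fiber for $0.90 (total $0.90, still need 8.0 g).
Take 3 servings of whole-barley bread: +6.0 g fiber for $0.75 (total $1.65, still need 2.0 g).
Take 0.6667 servings of banana: +2.0 g fiber for $0.30 (total $1.95, still need 0.0 g).
Greedy by cheapest-per-g is optimal for a single linear constraint, so the minimum cost is $1.95.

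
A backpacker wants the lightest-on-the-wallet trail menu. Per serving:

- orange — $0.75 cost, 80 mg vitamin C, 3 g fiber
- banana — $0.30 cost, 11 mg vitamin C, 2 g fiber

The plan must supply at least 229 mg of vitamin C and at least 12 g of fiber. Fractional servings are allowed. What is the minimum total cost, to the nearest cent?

$2.57

The cheapest plan sits at a corner of the feasible region — with two constraints it uses at most two foods.
orange only: max(229/80, 12/3) = 4 servings → $3.00.
banana only: max(229/11, 12/2) = 20.82 servings → $6.25.
orange + banana with both tight: 2.567 servings and 2.15 servings → $2.57.
Cheapest feasible corner: $2.57.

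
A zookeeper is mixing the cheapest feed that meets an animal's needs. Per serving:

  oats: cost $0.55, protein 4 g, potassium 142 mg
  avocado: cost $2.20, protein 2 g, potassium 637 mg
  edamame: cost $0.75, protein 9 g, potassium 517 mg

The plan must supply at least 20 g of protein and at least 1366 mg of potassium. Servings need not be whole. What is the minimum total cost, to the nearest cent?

Minimising a linear cost over {protein ≥ 20, potassium ≥ 1366, servings ≥ 0} — the optimum is at a vertex, using one or two foods.
oats only: max(20/4, 1366/142) = 9.62 servings → $5.29.
avocado only: max(20/2, 1366/637) = 10 servings → $22.00.
edamame only: max(20/9, 1366/517) = 2.642 servings → $1.98.
oats + avocado with both tight: 4.42 servings and 1.159 servings → $4.98.
oats + edamame with both targets exact would need a negative amount; discard.
avocado + edamame with both tight: 0.4158 servings and 2.13 servings → $2.51.
Cheapest feasible corner: $1.98.

$1.98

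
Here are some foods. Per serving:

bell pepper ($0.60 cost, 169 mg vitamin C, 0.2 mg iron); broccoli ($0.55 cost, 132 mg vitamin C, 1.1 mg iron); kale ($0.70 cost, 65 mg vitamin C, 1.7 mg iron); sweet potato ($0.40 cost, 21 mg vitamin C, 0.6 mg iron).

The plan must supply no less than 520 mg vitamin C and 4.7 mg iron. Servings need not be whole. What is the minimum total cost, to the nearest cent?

$2.30

Compare the cost at each extreme point of the feasible region.
bell pepper only: max(520/169, 4.7/0.2) = 23.5 servings → $14.10.
broccoli only: max(520/132, 4.7/1.1) = 4.273 servings → $2.35.
kale only: max(520/65, 4.7/1.7) = 8 servings → $5.60.
sweet potato only: max(520/21, 4.7/0.6) = 24.76 servings → $9.90.
bell pepper + broccoli: intersection lies outside the first quadrant.
bell pepper + kale with both tight: 2.109 servings and 2.517 servings → $3.03.
bell pepper + sweet potato with both tight: 2.194 servings and 7.102 servings → $4.16.
broccoli + kale with both tight: 3.784 servings and 0.3165 servings → $2.30.
broccoli + sweet potato with both tight: 3.802 servings and 0.8627 servings → $2.44.
kale + sweet potato: intersection lies outside the first quadrant.
Cheapest feasible corner: $2.30.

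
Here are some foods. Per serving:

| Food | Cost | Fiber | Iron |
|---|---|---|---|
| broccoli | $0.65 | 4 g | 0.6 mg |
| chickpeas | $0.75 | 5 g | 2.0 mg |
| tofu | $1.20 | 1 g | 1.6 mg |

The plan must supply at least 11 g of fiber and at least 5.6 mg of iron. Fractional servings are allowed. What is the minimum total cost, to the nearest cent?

$2.10

Minimising a linear cost over {fiber ≥ 11, iron ≥ 5.6, servings ≥ 0} — the optimum is at a vertex, using one or two foods.
broccoli only: max(11/4, 5.6/0.6) = 9.333 servings → $6.07.
chickpeas only: max(11/5, 5.6/2.0) = 2.8 servings → $2.10.
tofu only: max(11/1, 5.6/1.6) = 11 servings → $13.20.
broccoli + chickpeas with both targets exact would need a negative amount; discard.
broccoli + tofu with both tight: 2.069 servings and 2.724 servings → $4.61.
chickpeas + tofu with both tight: 2 servings and 1 serving → $2.70.
The minimum over all feasible corners is $2.10.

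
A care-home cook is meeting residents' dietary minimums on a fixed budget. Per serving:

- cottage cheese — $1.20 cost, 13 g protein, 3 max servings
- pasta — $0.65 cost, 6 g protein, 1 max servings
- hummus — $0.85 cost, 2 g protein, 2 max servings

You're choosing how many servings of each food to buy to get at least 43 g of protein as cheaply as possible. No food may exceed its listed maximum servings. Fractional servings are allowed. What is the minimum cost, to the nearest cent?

Cost per g of protein: cottage cheese $0.0923, pasta $0.1083, hummus $0.4250.
Take 3 servings of cottage cheese: +39.0 g protein for $3.60 (total $3.60, still need 4.0 g).
Take 0.6667 servings of pasta: +4.0 g protein for $0.43 (total $4.03, still need 0.0 g).
Greedy by cheapest-per-g is optimal for a single linear constraint, so the minimum cost is $4.03.

$4.03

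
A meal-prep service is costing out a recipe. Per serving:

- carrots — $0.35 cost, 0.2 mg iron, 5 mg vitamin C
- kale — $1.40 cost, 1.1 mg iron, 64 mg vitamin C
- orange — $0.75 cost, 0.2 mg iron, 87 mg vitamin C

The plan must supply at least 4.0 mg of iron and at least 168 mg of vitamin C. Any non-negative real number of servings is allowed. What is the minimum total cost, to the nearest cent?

$5.09

Check every corner: each single food scaled to meet both minima, and each pair solved so both constraints bind.
carrots only: max(4.0/0.2, 168/5) = 33.6 servings → $11.76.
kale only: max(4.0/1.1, 168/64) = 3.636 servings → $5.09.
orange only: max(4.0/0.2, 168/87) = 20 servings → $15.00.
carrots + kale with both tight: 9.753 servings and 1.863 servings → $6.02.
carrots + orange with both tight: 19.17 servings and 0.8293 servings → $7.33.
kale + orange with both targets exact would need a negative amount; discard.
Cheapest feasible corner: $5.09.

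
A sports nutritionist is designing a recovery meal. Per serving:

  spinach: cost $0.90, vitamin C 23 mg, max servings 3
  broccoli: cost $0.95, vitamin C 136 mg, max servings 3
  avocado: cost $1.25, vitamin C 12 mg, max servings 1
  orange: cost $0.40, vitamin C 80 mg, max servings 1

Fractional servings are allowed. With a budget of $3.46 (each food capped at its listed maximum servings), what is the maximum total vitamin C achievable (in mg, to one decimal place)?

493.4 mg

Vitamin C per dollar: orange 200, broccoli 143.2, spinach 25.56, avocado 9.6.
Take 1 serving of orange: spends $0.40, +80.0 mg vitamin C (running total 80.0 mg).
Take 3 servings of broccoli: spends $2.85, +408.0 mg vitamin C (running total 488.0 mg).
Take 0.2333 servings of spinach: spends $0.21, +5.4 mg vitamin C (running total 493.4 mg).
Filling greedily by vitamin C-per-dollar is optimal for one linear limit, giving 493.4 mg.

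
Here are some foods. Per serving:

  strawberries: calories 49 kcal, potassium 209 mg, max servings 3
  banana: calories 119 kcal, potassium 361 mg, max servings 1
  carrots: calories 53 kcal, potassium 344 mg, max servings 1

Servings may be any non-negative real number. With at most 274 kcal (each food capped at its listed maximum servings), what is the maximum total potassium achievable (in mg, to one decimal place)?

Potassium per kcal: carrots 6.491, strawberries 4.265, banana 3.034.
Take 1 serving of carrots: uses 53 kcal, +344.0 mg potassium (running total 344.0 mg).
Take 3 servings of strawberries: uses 147 kcal, +627.0 mg potassium (running total 971.0 mg).
Take 0.6218 servings of banana: uses 74 kcal, +224.5 mg potassium (running total 1195.5 mg).
Filling greedily by potassium-per-kcal is optimal for one linear limit, giving 1195.5 mg.

1195.5 mg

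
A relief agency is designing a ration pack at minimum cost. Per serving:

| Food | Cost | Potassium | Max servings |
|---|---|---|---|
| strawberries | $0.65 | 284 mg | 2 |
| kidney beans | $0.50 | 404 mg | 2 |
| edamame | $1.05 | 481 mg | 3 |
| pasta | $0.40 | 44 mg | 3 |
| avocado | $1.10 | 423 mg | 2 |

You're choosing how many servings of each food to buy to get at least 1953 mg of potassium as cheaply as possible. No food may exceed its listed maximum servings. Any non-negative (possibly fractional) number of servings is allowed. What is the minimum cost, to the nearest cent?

$3.50

Cost per mg of potassium: kidney beans $0.0012, edamame $0.0022, strawberries $0.0023, avocado $0.0026, pasta $0.0091.
Take 2 servings of kidney beans: +808.0 mg potassium for $1.00 (total $1.00, still need 1145.0 mg).
Take 2.38 servings of edamame: +1145.0 mg potassium for $2.50 (total $3.50, still need 0.0 mg).
Filling from the cheapest source first is optimal under one linear minimum: $3.50.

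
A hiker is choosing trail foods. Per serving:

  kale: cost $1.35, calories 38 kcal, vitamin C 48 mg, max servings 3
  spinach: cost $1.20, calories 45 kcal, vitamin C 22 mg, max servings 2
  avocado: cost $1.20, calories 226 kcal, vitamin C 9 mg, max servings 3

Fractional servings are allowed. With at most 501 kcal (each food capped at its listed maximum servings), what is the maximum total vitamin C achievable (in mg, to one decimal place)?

Vitamin C per kcal: kale 1.263, spinach 0.4889, avocado 0.03982.
Take 3 servings of kale: uses 114 kcal, +144.0 mg vitamin C (running total 144.0 mg).
Take 2 servings of spinach: uses 90 kcal, +44.0 mg vitamin C (running total 188.0 mg).
Take 1.314 servings of avocado: uses 297 kcal, +11.8 mg vitamin C (running total 199.8 mg).
Greedy by best ratio exhausts the calories allowance optimally: 199.8 mg.

199.8 mg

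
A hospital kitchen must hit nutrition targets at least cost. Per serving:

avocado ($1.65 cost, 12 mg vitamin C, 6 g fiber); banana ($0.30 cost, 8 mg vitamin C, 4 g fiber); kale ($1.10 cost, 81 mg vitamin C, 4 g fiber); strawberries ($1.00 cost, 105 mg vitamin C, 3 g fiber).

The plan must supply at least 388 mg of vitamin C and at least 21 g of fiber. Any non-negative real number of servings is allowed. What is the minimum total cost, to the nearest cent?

$4.28

For a min-cost LP with two ≥-constraints, a basic feasible solution has at most two positive variables.
avocado only: max(388/12, 21/6) = 32.33 servings → $53.35.
banana only: max(388/8, 21/4) = 48.5 servings → $14.55.
kale only: max(388/81, 21/4) = 5.25 servings → $5.78.
strawberries only: max(388/105, 21/3) = 7 servings → $7.00.
avocado + banana (both tight): parallel constraints — no distinct corner.
avocado + kale with both tight: 0.3402 servings and 4.74 servings → $5.78.
avocado + strawberries with both tight: 1.753 servings and 3.495 servings → $6.39.
banana + kale with both tight: 0.5103 servings and 4.74 servings → $5.37.
banana + strawberries with both tight: 2.629 servings and 3.495 servings → $4.28.
kale + strawberries with both targets exact would need a negative amount; discard.
Cheapest feasible corner: $4.28.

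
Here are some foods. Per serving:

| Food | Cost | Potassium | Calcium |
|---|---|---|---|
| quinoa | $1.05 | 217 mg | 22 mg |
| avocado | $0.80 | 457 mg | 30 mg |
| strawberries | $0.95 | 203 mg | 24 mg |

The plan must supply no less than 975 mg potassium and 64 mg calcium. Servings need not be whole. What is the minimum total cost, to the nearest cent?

quinoa only: max(975/217, 64/22) = 4.493 servings → $4.72.
avocado only: max(975/457, 64/30) = 2.133 servings → $1.71.
strawberries only: max(975/203, 64/24) = 4.803 servings → $4.56.
quinoa + avocado with both targets exact would need a negative amount; discard.
quinoa + strawberries: intersection lies outside the first quadrant.
avocado + strawberries: intersection lies outside the first quadrant.
Cheapest feasible corner: $1.71.

$1.71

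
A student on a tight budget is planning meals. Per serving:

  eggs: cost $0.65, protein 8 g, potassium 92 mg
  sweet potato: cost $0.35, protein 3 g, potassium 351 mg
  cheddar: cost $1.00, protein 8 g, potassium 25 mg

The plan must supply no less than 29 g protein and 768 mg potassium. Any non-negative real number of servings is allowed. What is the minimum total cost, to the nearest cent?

Compare the cost at each extreme point of the feasible region.
eggs only: max(29/8, 768/92) = 8.348 servings → $5.43.
sweet potato only: max(29/3, 768/351) = 9.667 servings → $3.38.
cheddar only: max(29/8, 768/25) = 30.72 servings → $30.72.
eggs + sweet potato with both tight: 3.11 servings and 1.373 servings → $2.50.
eggs + cheddar with both targets exact would need a negative amount; discard.
sweet potato + cheddar with both tight: 1.983 servings and 2.881 servings → $3.58.
The minimum over all feasible corners is $2.50.

$2.50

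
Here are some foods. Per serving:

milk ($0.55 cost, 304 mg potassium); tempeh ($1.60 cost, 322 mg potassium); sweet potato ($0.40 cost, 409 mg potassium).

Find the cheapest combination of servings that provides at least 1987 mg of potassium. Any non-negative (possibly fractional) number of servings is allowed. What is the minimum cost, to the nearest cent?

Cost per mg of potassium: sweet potato $0.0010, milk $0.0018, tempeh $0.0050.
With no serving limits, use only sweet potato: 1987 mg / 409 mg = 4.858 servings × $0.40 = $1.94.

$1.94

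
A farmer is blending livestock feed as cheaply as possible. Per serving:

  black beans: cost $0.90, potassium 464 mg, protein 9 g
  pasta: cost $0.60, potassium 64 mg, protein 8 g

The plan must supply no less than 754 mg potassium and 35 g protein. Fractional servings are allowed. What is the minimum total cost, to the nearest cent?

$2.90

The cheapest plan sits at a corner of the feasible region — with two constraints it uses at most two foods.
black beans only: max(754/464, 35/9) = 3.889 servings → $3.50.
pasta only: max(754/64, 35/8) = 11.78 servings → $7.07.
black beans + pasta with both tight: 1.209 servings and 3.015 servings → $2.90.
The minimum over all feasible corners is $2.90.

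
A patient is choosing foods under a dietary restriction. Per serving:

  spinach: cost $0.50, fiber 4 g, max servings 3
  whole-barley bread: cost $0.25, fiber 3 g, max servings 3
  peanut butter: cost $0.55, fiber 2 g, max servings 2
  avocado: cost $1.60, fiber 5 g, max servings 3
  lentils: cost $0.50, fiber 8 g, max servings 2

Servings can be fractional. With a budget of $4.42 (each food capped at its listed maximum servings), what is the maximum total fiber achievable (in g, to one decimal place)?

Fiber per dollar: lentils 16, whole-barley bread 12, spinach 8, peanut butter 3.636, avocado 3.125.
Take 2 servings of lentils: spends $1.00, +16.0 g fiber (running total 16.0 g).
Take 3 servings of whole-barley bread: spends $0.75, +9.0 g fiber (running total 25.0 g).
Take 3 servings of spinach: spends $1.50, +12.0 g fiber (running total 37.0 g).
Take 2 servings of peanut butter: spends $1.10, +4.0 g fiber (running total 41.0 g).
Take 0.04375 servings of avocado: spends $0.07, +0.2 g fiber (running total 41.2 g).
Greedy by best ratio exhausts the cost allowance optimally: 41.2 g.

41.2 g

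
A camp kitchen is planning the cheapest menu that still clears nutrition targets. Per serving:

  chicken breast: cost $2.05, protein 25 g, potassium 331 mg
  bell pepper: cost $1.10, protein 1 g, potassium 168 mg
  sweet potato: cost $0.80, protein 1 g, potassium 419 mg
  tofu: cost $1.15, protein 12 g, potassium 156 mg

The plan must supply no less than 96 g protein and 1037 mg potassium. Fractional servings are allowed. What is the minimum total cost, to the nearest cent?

With two linear requirements the optimum uses one or two foods; enumerate the corners.
chicken breast only: max(96/25, 1037/331) = 3.84 servings → $7.87.
bell pepper only: max(96/1, 1037/168) = 96 servings → $105.60.
sweet potato only: max(96/1, 1037/419) = 96 servings → $76.80.
tofu only: max(96/12, 1037/156) = 8 servings → $9.20.
chicken breast + bell pepper with both targets exact would need a negative amount; discard.
chicken breast + sweet potato: the both-tight solution has a negative serving — not a feasible corner.
chicken breast + tofu: the both-tight solution has a negative serving — not a feasible corner.
bell pepper + sweet potato: intersection lies outside the first quadrant.
bell pepper + tofu with both targets exact would need a negative amount; discard.
sweet potato + tofu with both targets exact would need a negative amount; discard.
Cheapest feasible corner: $7.87.

$7.87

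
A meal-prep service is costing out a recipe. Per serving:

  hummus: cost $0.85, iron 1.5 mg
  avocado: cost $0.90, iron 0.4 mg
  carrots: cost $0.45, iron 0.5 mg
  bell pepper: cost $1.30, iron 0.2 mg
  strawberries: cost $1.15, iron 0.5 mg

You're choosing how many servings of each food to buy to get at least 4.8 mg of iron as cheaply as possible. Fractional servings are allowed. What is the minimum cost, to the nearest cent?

Cost per mg of iron: hummus $0.5667, carrots $0.9000, avocado $2.2500, strawberries $2.3000, bell pepper $6.5000.
With no serving limits, use only hummus: 4.8 mg / 1.5 mg = 3.2 servings × $0.85 = $2.72.

$2.72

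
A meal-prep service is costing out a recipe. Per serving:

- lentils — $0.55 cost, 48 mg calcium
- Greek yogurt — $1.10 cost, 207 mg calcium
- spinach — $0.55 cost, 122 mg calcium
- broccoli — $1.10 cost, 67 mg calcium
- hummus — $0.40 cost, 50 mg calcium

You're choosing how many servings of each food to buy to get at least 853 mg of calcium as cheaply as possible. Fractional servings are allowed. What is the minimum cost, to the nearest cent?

$3.85

Cost per mg of calcium: spinach $0.0045, Greek yogurt $0.0053, hummus $0.0080, lentils $0.0115, broccoli $0.0164.
With no serving limits, use only spinach: 853 mg / 122 mg = 6.992 servings × $0.55 = $3.85.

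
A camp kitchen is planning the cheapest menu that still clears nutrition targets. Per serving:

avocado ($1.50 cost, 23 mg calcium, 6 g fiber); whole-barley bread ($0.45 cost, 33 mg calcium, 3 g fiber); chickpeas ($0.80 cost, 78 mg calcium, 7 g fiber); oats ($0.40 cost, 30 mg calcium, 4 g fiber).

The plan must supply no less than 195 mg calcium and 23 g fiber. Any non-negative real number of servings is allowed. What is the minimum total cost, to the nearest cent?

$2.39

avocado only: max(195/23, 23/6) = 8.478 servings → $12.72.
whole-barley bread only: max(195/33, 23/3) = 7.667 servings → $3.45.
chickpeas only: max(195/78, 23/7) = 3.286 servings → $2.63.
oats only: max(195/30, 23/4) = 6.5 servings → $2.60.
avocado + whole-barley bread with both tight: 1.349 servings and 4.969 servings → $4.26.
avocado + chickpeas with both tight: 1.397 servings and 2.088 servings → $3.77.
avocado + oats: the both-tight solution has a negative serving — not a feasible corner.
whole-barley bread + chickpeas: intersection lies outside the first quadrant.
whole-barley bread + oats with both tight: 2.143 servings and 4.143 servings → $2.62.
chickpeas + oats with both tight: 0.8824 servings and 4.206 servings → $2.39.
The minimum over all feasible corners is $2.39.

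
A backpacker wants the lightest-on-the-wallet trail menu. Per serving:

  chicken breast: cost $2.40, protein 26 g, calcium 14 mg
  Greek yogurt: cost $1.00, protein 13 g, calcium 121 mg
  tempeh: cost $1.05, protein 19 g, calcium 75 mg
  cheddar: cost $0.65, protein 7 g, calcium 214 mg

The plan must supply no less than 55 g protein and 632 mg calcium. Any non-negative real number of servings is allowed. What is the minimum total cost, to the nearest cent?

$3.63

Minimising a linear cost over {protein ≥ 55, calcium ≥ 632, servings ≥ 0} — the optimum is at a vertex, using one or two foods.
chicken breast only: max(55/26, 632/14) = 45.14 servings → $108.34.
Greek yogurt only: max(55/13, 632/121) = 5.223 servings → $5.22.
tempeh only: max(55/19, 632/75) = 8.427 servings → $8.85.
cheddar only: max(55/7, 632/214) = 7.857 servings → $5.11.
chicken breast + Greek yogurt: the both-tight solution has a negative serving — not a feasible corner.
chicken breast + tempeh: intersection lies outside the first quadrant.
chicken breast + cheddar with both tight: 1.344 servings and 2.865 servings → $5.09.
Greek yogurt + tempeh with both targets exact would need a negative amount; discard.
Greek yogurt + cheddar with both tight: 3.796 servings and 0.8067 servings → $4.32.
tempeh + cheddar with both tight: 2.075 servings and 2.226 servings → $3.63.
Cheapest feasible corner: $3.63.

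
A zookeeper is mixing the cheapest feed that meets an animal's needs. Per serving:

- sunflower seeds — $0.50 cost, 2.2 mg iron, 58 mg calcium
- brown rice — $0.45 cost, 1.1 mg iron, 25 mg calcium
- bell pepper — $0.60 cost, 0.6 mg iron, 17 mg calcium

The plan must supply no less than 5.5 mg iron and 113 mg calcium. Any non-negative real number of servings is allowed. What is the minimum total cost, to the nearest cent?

$1.25

Two binding constraints pin down two serving amounts, so the optimal mix uses at most two foods. The candidates are each food alone (scaled to the tighter of iron/calcium) and each pair with both constraints tight.
sunflower seeds only: max(5.5/2.2, 113/58) = 2.5 servings → $1.25.
brown rice only: max(5.5/1.1, 113/25) = 5 servings → $2.25.
bell pepper only: max(5.5/0.6, 113/17) = 9.167 servings → $5.50.
sunflower seeds + brown rice: intersection lies outside the first quadrant.
sunflower seeds + bell pepper: the both-tight solution has a negative serving — not a feasible corner.
brown rice + bell pepper: intersection lies outside the first quadrant.
So the least-cost plan costs $1.25.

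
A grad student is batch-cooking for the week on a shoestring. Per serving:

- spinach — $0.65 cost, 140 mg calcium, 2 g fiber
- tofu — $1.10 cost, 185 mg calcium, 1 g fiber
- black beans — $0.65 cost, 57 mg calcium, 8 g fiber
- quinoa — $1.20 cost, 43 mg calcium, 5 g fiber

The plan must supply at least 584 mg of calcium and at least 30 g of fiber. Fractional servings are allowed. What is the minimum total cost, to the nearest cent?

$3.87

The cheapest plan sits at a corner of the feasible region — with two constraints it uses at most two foods.
spinach only: max(584/140, 30/2) = 15 servings → $9.75.
tofu only: max(584/185, 30/1) = 30 servings → $33.00.
black beans only: max(584/57, 30/8) = 10.25 servings → $6.66.
quinoa only: max(584/43, 30/5) = 13.58 servings → $16.30.
spinach + tofu: the both-tight solution has a negative serving — not a feasible corner.
spinach + black beans with both tight: 2.944 servings and 3.014 servings → $3.87.
spinach + quinoa with both tight: 2.655 servings and 4.938 servings → $7.65.
tofu + black beans with both tight: 2.082 servings and 3.49 servings → $4.56.
tofu + quinoa with both tight: 1.848 servings and 5.63 servings → $8.79.
black beans + quinoa: the both-tight solution has a negative serving — not a feasible corner.
The minimum over all feasible corners is $3.87.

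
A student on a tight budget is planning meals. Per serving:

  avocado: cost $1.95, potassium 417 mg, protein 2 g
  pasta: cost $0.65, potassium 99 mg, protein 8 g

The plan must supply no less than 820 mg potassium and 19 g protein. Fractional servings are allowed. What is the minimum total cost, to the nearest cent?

$4.21

Minimising a linear cost over {potassium ≥ 820, protein ≥ 19, servings ≥ 0} — the optimum is at a vertex, using one or two foods.
avocado only: max(820/417, 19/2) = 9.5 servings → $18.52.
pasta only: max(820/99, 19/8) = 8.283 servings → $5.38.
avocado + pasta with both tight: 1.491 servings and 2.002 servings → $4.21.
So the least-cost plan costs $4.21.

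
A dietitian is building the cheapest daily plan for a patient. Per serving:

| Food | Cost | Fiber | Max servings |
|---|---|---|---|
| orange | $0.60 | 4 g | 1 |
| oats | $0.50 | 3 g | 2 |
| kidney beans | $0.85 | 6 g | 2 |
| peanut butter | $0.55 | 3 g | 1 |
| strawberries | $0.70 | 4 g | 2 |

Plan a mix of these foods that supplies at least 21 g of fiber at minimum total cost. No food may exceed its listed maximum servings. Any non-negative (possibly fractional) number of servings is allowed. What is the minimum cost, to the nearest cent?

$3.13

Cost per g of fiber: kidney beans $0.1417, orange $0.1500, oats $0.1667, strawberries $0.1750, peanut butter $0.1833.
Take 2 servings of kidney beans: +12.0 g fiber for $1.70 (total $1.70, still need 9.0 g).
Take 1 serving of orange: +4.0 g fiber for $0.60 (total $2.30, still need 5.0 g).
Take 1.667 servings of oats: +5.0 g fiber for $0.83 (total $3.13, still need 0.0 g).
Filling from the cheapest source first is optimal under one linear minimum: $3.13.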